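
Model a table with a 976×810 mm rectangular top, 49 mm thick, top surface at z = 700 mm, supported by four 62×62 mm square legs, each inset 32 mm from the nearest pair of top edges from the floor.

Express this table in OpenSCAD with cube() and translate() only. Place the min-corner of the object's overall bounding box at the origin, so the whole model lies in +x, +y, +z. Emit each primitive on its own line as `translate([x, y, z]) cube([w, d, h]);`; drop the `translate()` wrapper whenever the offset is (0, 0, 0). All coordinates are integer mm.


// leg_h = 700 - 49 = 651
translate([0, 0, 651]) cube([976, 810, 49]);
translate([32, 32, 0]) cube([62, 62, 651]);
translate([882, 32, 0]) cube([62, 62, 651]);
translate([32, 716, 0]) cube([62, 62, 651]);
translate([882, 716, 0]) cube([62, 62, 651]);


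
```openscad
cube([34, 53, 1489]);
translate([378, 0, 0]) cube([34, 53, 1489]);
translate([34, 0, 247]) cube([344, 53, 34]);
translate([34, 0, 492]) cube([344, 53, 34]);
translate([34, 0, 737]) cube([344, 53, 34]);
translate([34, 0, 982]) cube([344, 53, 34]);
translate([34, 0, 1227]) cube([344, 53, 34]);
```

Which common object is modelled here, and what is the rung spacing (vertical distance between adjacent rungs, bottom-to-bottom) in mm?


A ladder. The rung spacing is 245 mm.

Two tall 34×53 posts with 5 short bars between them — a ladder. Adjacent rungs sit at z = 247 and z = 492, so the spacing is 492 − 247 = 245 mm.


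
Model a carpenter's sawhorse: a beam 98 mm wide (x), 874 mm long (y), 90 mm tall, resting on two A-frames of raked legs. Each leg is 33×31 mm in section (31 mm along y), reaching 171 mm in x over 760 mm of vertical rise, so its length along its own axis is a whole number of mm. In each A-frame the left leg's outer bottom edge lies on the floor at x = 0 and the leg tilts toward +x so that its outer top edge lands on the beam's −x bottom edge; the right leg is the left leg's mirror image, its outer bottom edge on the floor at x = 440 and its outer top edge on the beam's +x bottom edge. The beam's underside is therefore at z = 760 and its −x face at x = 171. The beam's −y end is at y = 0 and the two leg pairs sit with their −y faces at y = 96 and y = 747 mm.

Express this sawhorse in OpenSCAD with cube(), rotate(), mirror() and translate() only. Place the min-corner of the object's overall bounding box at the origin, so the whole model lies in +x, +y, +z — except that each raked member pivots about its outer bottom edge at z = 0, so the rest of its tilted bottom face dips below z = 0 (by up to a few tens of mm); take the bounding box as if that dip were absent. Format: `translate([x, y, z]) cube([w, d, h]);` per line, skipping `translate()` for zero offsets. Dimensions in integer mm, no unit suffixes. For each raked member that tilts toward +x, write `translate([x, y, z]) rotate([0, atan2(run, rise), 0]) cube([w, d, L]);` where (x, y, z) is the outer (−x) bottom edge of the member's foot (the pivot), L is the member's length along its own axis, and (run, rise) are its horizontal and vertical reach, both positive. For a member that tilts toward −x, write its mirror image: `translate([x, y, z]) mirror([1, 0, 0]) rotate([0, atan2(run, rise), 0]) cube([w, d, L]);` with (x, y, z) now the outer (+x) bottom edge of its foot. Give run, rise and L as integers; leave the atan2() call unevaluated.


translate([171, 0, 760]) cube([98, 874, 90]);
translate([0, 96, 0]) rotate([0, atan2(171, 760), 0]) cube([33, 31, 779]);
translate([440, 96, 0]) mirror([1, 0, 0]) rotate([0, atan2(171, 760), 0]) cube([33, 31, 779]);
translate([0, 747, 0]) rotate([0, atan2(171, 760), 0]) cube([33, 31, 779]);
translate([440, 747, 0]) mirror([1, 0, 0]) rotate([0, atan2(171, 760), 0]) cube([33, 31, 779]);


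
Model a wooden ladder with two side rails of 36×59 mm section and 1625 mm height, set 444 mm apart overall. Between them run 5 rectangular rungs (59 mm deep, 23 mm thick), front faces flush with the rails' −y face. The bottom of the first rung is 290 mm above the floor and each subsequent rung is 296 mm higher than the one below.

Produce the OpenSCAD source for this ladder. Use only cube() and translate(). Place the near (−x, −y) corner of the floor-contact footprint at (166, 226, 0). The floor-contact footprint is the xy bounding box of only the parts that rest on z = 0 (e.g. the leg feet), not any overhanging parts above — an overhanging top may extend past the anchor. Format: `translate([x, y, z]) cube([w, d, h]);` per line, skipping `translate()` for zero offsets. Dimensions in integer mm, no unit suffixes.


translate([166, 226, 0]) cube([36, 59, 1625]);
translate([574, 226, 0]) cube([36, 59, 1625]);
translate([202, 226, 290]) cube([372, 59, 23]);
translate([202, 226, 586]) cube([372, 59, 23]);
translate([202, 226, 882]) cube([372, 59, 23]);
translate([202, 226, 1178]) cube([372, 59, 23]);
translate([202, 226, 1474]) cube([372, 59, 23]);


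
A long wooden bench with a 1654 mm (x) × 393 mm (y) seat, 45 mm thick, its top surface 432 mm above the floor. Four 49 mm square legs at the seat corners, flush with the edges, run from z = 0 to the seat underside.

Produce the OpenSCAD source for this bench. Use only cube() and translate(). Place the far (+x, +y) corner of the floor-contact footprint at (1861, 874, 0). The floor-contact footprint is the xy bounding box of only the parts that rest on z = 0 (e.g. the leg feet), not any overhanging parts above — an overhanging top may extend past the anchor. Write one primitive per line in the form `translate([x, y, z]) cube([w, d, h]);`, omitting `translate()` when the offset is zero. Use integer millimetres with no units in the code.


// leg_h = 432 − 45 = 387
translate([207, 481, 387]) cube([1654, 393, 45]);
translate([207, 481, 0]) cube([49, 49, 387]);
translate([207, 825, 0]) cube([49, 49, 387]);
translate([1812, 481, 0]) cube([49, 49, 387]);
translate([1812, 825, 0]) cube([49, 49, 387]);


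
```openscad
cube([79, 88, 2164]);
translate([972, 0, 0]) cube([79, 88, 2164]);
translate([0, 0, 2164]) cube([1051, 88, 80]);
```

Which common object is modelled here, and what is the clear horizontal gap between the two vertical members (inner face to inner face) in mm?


A door frame. The clear opening width is 893 mm.

Two 2164 mm tall posts with a header on top — a door frame. The left jamb is 79 mm wide at x = 0; the right jamb starts at x = 972. The clear opening is 972 − 79 = 893 mm.


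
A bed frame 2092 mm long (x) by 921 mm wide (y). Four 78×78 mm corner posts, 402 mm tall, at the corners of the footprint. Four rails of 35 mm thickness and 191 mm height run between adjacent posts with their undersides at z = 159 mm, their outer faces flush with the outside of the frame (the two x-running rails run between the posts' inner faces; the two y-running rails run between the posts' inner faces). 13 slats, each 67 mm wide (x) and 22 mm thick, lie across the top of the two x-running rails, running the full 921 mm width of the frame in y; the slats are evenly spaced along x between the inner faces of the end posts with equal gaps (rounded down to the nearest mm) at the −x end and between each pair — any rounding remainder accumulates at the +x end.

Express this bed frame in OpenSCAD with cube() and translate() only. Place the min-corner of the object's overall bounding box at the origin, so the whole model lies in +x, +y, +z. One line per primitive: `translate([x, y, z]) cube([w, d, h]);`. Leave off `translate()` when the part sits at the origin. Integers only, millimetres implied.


// slat z = rail_z + rail_h = 159 + 191 = 350
// slat gap = ⌊(1936 − 13·67) / 14⌋ = 76
cube([78, 78, 402]);
translate([0, 843, 0]) cube([78, 78, 402]);
translate([2014, 0, 0]) cube([78, 78, 402]);
translate([2014, 843, 0]) cube([78, 78, 402]);
translate([78, 0, 159]) cube([1936, 35, 191]);
translate([78, 886, 159]) cube([1936, 35, 191]);
translate([0, 78, 159]) cube([35, 765, 191]);
translate([2057, 78, 159]) cube([35, 765, 191]);
translate([154, 0, 350]) cube([67, 921, 22]);
translate([297, 0, 350]) cube([67, 921, 22]);
translate([440, 0, 350]) cube([67, 921, 22]);
translate([583, 0, 350]) cube([67, 921, 22]);
translate([726, 0, 350]) cube([67, 921, 22]);
translate([869, 0, 350]) cube([67, 921, 22]);
translate([1012, 0, 350]) cube([67, 921, 22]);
translate([1155, 0, 350]) cube([67, 921, 22]);
translate([1298, 0, 350]) cube([67, 921, 22]);
translate([1441, 0, 350]) cube([67, 921, 22]);
translate([1584, 0, 350]) cube([67, 921, 22]);
translate([1727, 0, 350]) cube([67, 921, 22]);
translate([1870, 0, 350]) cube([67, 921, 22]);


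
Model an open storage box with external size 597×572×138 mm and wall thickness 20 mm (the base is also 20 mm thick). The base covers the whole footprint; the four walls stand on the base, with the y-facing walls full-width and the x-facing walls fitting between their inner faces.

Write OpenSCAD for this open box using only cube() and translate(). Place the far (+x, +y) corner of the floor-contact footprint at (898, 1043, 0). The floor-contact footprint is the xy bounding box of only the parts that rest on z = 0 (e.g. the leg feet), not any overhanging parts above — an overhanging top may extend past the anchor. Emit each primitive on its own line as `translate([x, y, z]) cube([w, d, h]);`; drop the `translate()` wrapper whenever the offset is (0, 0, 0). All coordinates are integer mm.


translate([301, 471, 0]) cube([597, 572, 20]);
translate([301, 471, 20]) cube([597, 20, 118]);
translate([301, 1023, 20]) cube([597, 20, 118]);
translate([301, 491, 20]) cube([20, 532, 118]);
translate([878, 491, 20]) cube([20, 532, 118]);


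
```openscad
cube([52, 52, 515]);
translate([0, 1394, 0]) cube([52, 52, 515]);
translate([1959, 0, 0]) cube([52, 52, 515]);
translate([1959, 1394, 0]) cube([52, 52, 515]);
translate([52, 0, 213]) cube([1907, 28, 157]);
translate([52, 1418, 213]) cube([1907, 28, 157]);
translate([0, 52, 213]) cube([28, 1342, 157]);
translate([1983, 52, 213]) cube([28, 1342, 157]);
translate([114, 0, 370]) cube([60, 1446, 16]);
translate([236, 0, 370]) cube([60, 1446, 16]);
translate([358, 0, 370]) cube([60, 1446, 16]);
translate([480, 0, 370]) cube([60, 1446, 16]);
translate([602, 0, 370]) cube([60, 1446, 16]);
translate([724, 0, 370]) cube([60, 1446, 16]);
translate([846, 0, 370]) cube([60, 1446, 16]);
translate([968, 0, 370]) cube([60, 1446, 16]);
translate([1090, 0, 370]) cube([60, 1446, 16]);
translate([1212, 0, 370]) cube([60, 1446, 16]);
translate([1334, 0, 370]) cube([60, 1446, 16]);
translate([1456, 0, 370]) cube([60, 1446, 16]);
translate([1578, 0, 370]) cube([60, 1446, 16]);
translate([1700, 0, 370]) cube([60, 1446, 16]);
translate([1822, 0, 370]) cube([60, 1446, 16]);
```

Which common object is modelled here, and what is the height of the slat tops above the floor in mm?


A bed frame. The slat-top height is 386 mm.

Four posts, four rails, and a row of slats — a bed frame. Slats sit on the rails at z = 213 + 157 = 370; with slat thickness 16, the top is 386 mm.


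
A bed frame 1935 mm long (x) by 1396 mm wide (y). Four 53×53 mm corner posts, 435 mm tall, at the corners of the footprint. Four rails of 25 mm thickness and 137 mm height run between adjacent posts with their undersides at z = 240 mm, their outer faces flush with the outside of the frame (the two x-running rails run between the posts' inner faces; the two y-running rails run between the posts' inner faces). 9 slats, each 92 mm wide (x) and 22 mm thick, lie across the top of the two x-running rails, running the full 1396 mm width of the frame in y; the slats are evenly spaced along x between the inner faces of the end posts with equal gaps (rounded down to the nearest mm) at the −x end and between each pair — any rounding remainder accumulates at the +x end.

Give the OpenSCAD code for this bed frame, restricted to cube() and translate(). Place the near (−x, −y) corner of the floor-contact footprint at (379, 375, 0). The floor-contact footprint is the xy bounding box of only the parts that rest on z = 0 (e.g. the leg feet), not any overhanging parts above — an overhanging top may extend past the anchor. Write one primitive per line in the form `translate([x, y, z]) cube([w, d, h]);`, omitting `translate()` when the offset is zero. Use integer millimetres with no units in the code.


translate([379, 375, 0]) cube([53, 53, 435]);
translate([379, 1718, 0]) cube([53, 53, 435]);
translate([2261, 375, 0]) cube([53, 53, 435]);
translate([2261, 1718, 0]) cube([53, 53, 435]);
translate([432, 375, 240]) cube([1829, 25, 137]);
translate([432, 1746, 240]) cube([1829, 25, 137]);
translate([379, 428, 240]) cube([25, 1290, 137]);
translate([2289, 428, 240]) cube([25, 1290, 137]);
translate([532, 375, 377]) cube([92, 1396, 22]);
translate([724, 375, 377]) cube([92, 1396, 22]);
translate([916, 375, 377]) cube([92, 1396, 22]);
translate([1108, 375, 377]) cube([92, 1396, 22]);
translate([1300, 375, 377]) cube([92, 1396, 22]);
translate([1492, 375, 377]) cube([92, 1396, 22]);
translate([1684, 375, 377]) cube([92, 1396, 22]);
translate([1876, 375, 377]) cube([92, 1396, 22]);
translate([2068, 375, 377]) cube([92, 1396, 22]);


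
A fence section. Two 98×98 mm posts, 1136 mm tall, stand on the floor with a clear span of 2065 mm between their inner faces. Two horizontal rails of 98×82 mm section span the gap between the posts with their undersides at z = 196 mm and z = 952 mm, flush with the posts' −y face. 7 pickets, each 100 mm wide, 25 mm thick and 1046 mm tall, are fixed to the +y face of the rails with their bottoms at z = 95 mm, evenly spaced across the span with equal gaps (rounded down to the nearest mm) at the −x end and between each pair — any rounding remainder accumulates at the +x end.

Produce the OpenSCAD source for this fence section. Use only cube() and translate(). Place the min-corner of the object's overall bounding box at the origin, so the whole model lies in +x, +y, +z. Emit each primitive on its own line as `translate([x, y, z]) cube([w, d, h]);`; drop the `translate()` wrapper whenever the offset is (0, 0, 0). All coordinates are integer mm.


cube([98, 98, 1136]);
translate([2163, 0, 0]) cube([98, 98, 1136]);
translate([98, 0, 196]) cube([2065, 98, 82]);
translate([98, 0, 952]) cube([2065, 98, 82]);
translate([268, 98, 95]) cube([100, 25, 1046]);
translate([538, 98, 95]) cube([100, 25, 1046]);
translate([808, 98, 95]) cube([100, 25, 1046]);
translate([1078, 98, 95]) cube([100, 25, 1046]);
translate([1348, 98, 95]) cube([100, 25, 1046]);
translate([1618, 98, 95]) cube([100, 25, 1046]);
translate([1888, 98, 95]) cube([100, 25, 1046]);


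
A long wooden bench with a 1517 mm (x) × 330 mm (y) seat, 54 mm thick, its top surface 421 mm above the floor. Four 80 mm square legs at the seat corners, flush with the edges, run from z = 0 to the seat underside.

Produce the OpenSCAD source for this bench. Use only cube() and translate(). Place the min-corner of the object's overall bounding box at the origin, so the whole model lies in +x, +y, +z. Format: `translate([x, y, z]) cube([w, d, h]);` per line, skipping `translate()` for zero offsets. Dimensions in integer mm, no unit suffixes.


translate([0, 0, 367]) cube([1517, 330, 54]);
cube([80, 80, 367]);
translate([0, 250, 0]) cube([80, 80, 367]);
translate([1437, 0, 0]) cube([80, 80, 367]);
translate([1437, 250, 0]) cube([80, 80, 367]);


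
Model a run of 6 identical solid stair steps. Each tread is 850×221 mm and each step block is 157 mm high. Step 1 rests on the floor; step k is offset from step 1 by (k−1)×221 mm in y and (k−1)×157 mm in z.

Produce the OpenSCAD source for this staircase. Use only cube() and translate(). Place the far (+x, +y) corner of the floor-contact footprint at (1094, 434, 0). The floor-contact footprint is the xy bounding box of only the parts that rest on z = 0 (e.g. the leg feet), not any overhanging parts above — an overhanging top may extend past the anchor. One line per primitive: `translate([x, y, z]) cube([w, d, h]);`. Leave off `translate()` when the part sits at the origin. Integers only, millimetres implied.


translate([244, 213, 0]) cube([850, 221, 157]);
translate([244, 434, 157]) cube([850, 221, 157]);
translate([244, 655, 314]) cube([850, 221, 157]);
translate([244, 876, 471]) cube([850, 221, 157]);
translate([244, 1097, 628]) cube([850, 221, 157]);
translate([244, 1318, 785]) cube([850, 221, 157]);


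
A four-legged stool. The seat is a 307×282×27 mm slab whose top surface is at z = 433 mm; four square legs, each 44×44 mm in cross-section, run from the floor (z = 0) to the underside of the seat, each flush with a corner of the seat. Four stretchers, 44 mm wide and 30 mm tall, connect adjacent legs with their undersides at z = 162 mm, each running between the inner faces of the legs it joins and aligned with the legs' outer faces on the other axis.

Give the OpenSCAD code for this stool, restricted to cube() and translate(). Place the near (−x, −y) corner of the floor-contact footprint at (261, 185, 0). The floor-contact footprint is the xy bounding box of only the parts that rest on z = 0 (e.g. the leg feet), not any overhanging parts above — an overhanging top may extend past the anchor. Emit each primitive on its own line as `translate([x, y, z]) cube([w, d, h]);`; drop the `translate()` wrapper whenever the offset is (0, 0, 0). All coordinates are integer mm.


translate([261, 185, 406]) cube([307, 282, 27]);
translate([261, 185, 0]) cube([44, 44, 406]);
translate([524, 185, 0]) cube([44, 44, 406]);
translate([261, 423, 0]) cube([44, 44, 406]);
translate([524, 423, 0]) cube([44, 44, 406]);
translate([305, 185, 162]) cube([219, 44, 30]);
translate([305, 423, 162]) cube([219, 44, 30]);
translate([261, 229, 162]) cube([44, 194, 30]);
translate([524, 229, 162]) cube([44, 194, 30]);


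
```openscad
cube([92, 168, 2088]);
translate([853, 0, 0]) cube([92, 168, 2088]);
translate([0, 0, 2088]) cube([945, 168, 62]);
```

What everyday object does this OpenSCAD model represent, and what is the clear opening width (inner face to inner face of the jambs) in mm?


A door frame. The clear opening width is 761 mm.

Two 2088 mm tall posts with a header on top — a door frame. The left jamb is 92 mm wide at x = 0; the right jamb starts at x = 853. The clear opening is 853 − 92 = 761 mm.


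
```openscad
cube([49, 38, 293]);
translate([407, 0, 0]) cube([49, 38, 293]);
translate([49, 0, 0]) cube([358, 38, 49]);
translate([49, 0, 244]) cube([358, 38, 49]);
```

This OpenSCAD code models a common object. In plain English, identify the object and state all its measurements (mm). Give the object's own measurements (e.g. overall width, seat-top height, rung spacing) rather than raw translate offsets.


A rectangular picture frame lying in the x–z plane (depth along y). The opening is 358 mm wide (x) by 195 mm tall (z), surrounded by a border 49 mm wide on all four sides. The frame is 38 mm deep and is made of two full-height vertical stiles with two horizontal rails fitted between them.


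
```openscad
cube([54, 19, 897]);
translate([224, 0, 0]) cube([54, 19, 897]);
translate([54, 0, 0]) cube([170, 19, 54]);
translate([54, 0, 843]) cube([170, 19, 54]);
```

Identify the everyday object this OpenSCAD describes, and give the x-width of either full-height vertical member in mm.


A picture frame. The border width is 54 mm.

Four thin pieces enclosing a rectangular opening — a picture frame. The two full-height stiles are 897 mm tall; the top rail sits at z = 843 and is 54 mm tall, so the border above the opening is 897 − 843 = 54 mm, matching the stile x-width.


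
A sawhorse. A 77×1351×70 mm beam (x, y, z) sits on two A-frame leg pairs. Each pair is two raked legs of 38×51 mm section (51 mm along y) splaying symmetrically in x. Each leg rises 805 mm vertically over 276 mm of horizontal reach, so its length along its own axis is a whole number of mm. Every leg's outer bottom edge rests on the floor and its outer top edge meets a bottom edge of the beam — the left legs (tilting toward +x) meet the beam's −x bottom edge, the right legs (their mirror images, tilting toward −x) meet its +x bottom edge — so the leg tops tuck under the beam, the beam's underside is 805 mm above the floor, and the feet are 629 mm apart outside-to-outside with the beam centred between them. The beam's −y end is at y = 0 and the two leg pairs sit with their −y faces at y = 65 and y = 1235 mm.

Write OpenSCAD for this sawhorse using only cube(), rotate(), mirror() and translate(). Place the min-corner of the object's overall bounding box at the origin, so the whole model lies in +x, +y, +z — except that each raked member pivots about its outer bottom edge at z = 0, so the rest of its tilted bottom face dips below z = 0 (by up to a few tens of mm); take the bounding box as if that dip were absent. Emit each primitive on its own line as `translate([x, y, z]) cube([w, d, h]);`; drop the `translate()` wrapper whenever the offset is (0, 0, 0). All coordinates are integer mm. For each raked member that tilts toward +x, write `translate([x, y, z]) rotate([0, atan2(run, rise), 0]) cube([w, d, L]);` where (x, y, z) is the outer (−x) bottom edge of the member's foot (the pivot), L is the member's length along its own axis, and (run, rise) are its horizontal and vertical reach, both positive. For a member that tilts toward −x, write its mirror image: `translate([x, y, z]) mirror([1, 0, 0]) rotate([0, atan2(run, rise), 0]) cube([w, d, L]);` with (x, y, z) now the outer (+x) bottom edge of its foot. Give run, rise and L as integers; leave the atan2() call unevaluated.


translate([276, 0, 805]) cube([77, 1351, 70]);
translate([0, 65, 0]) rotate([0, atan2(276, 805), 0]) cube([38, 51, 851]);
translate([629, 65, 0]) mirror([1, 0, 0]) rotate([0, atan2(276, 805), 0]) cube([38, 51, 851]);
translate([0, 1235, 0]) rotate([0, atan2(276, 805), 0]) cube([38, 51, 851]);
translate([629, 1235, 0]) mirror([1, 0, 0]) rotate([0, atan2(276, 805), 0]) cube([38, 51, 851]);


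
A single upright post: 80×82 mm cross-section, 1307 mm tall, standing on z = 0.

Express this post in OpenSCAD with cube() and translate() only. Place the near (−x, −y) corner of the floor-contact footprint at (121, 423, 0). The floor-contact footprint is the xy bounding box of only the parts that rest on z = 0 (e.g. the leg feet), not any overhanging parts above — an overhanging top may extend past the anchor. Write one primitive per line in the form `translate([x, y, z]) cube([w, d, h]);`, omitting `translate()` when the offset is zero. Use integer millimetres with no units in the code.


translate([121, 423, 0]) cube([80, 82, 1307]);


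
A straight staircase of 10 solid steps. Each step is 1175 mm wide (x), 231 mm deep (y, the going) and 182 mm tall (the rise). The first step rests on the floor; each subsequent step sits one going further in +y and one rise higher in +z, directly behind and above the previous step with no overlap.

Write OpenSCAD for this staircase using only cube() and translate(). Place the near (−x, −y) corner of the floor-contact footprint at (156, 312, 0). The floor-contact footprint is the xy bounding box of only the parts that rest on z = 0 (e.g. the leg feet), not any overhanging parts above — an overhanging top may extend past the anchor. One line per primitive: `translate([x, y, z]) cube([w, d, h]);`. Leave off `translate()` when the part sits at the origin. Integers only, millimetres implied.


translate([156, 312, 0]) cube([1175, 231, 182]);
translate([156, 543, 182]) cube([1175, 231, 182]);
translate([156, 774, 364]) cube([1175, 231, 182]);
translate([156, 1005, 546]) cube([1175, 231, 182]);
translate([156, 1236, 728]) cube([1175, 231, 182]);
translate([156, 1467, 910]) cube([1175, 231, 182]);
translate([156, 1698, 1092]) cube([1175, 231, 182]);
translate([156, 1929, 1274]) cube([1175, 231, 182]);
translate([156, 2160, 1456]) cube([1175, 231, 182]);
translate([156, 2391, 1638]) cube([1175, 231, 182]);


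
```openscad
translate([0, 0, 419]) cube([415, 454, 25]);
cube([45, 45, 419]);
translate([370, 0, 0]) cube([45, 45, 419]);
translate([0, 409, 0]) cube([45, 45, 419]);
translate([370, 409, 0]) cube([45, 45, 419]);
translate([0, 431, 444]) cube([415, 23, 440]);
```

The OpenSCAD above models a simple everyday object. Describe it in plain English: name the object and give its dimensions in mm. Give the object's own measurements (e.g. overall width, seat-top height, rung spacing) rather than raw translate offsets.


A chair. The seat is a 415×454×25 mm slab with its top at z = 444 mm, on four 45×45 mm corner legs (flush with the seat edges, standing on z = 0). A flat backrest 23 mm thick, 440 mm tall, spans the full seat width and rises from the seat top along its +y edge, rear face flush with the rear of the seat.


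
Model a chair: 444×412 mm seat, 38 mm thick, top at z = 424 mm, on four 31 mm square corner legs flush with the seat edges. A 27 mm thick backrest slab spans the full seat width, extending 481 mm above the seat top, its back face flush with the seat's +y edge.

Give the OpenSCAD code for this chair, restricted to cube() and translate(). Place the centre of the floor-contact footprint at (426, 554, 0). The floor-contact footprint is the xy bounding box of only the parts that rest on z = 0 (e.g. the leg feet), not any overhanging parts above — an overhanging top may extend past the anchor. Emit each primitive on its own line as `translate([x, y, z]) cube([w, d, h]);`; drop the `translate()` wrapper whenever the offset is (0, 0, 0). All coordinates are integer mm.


translate([204, 348, 386]) cube([444, 412, 38]);
translate([204, 348, 0]) cube([31, 31, 386]);
translate([617, 348, 0]) cube([31, 31, 386]);
translate([204, 729, 0]) cube([31, 31, 386]);
translate([617, 729, 0]) cube([31, 31, 386]);
translate([204, 733, 424]) cube([444, 27, 481]);


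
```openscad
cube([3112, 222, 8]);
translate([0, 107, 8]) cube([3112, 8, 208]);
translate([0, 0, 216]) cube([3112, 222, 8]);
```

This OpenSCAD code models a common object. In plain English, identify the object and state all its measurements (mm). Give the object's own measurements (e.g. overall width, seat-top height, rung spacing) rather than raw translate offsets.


An I-beam lying along x, 3112 mm long. Overall section height 224 mm. Two flanges 222 mm wide (y) and 8 mm thick, one on the floor and one at the top; a web 8 mm thick runs between them, centred on the flange width.


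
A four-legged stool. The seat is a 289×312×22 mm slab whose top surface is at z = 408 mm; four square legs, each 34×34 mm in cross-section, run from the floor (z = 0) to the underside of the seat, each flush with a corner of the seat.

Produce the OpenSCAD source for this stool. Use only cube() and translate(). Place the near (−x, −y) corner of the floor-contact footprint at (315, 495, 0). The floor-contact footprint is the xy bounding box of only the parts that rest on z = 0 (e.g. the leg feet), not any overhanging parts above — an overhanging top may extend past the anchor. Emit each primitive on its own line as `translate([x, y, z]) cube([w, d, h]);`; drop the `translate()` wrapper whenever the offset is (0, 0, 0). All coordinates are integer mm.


translate([315, 495, 386]) cube([289, 312, 22]);
translate([315, 495, 0]) cube([34, 34, 386]);
translate([570, 495, 0]) cube([34, 34, 386]);
translate([315, 773, 0]) cube([34, 34, 386]);
translate([570, 773, 0]) cube([34, 34, 386]);


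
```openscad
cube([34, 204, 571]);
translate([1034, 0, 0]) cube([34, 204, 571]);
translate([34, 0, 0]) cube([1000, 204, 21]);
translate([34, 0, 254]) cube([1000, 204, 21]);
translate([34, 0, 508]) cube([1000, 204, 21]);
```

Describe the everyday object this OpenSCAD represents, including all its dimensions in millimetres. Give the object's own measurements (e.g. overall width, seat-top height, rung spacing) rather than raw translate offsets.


An open bookshelf. Two side panels, each 34 mm thick, 204 mm deep and 571 mm tall, stand 1068 mm apart (outside-to-outside). Between them sit 3 shelves, each 21 mm thick and 204 mm deep, spanning the full gap between the sides. The bottom shelf rests on the floor (its underside at z = 0) and the clear gap between one shelf's top and the next shelf's underside is 233 mm.


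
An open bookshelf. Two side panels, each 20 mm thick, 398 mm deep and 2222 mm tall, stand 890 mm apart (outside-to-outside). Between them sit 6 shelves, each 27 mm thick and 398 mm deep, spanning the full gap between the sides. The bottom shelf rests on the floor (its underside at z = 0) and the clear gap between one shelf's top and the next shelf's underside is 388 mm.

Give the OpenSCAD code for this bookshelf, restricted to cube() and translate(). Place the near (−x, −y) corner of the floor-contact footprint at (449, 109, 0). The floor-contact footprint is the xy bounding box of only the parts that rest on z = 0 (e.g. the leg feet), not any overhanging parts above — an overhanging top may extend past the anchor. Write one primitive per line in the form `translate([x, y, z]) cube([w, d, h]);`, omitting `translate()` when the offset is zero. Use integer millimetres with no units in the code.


translate([449, 109, 0]) cube([20, 398, 2222]);
translate([1319, 109, 0]) cube([20, 398, 2222]);
translate([469, 109, 0]) cube([850, 398, 27]);
translate([469, 109, 415]) cube([850, 398, 27]);
translate([469, 109, 830]) cube([850, 398, 27]);
translate([469, 109, 1245]) cube([850, 398, 27]);
translate([469, 109, 1660]) cube([850, 398, 27]);
translate([469, 109, 2075]) cube([850, 398, 27]);


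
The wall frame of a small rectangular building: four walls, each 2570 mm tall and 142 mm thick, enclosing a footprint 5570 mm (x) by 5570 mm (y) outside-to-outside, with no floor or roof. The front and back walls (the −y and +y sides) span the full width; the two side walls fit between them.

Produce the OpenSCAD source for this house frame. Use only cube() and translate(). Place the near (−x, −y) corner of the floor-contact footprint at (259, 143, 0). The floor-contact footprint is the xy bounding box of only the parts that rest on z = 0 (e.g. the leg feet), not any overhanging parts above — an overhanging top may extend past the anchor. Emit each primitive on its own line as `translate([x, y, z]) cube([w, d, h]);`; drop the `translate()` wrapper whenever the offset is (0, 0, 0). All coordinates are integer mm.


translate([259, 143, 0]) cube([5570, 142, 2570]);
translate([259, 5571, 0]) cube([5570, 142, 2570]);
translate([259, 285, 0]) cube([142, 5286, 2570]);
translate([5687, 285, 0]) cube([142, 5286, 2570]);


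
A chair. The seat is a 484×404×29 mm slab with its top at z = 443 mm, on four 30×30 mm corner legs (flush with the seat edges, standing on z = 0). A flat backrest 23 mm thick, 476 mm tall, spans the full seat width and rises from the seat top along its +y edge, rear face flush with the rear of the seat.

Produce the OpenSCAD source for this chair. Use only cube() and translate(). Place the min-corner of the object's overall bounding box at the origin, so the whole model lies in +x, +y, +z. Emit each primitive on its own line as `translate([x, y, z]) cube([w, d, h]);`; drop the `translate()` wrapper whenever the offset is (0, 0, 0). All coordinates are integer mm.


translate([0, 0, 414]) cube([484, 404, 29]);
cube([30, 30, 414]);
translate([454, 0, 0]) cube([30, 30, 414]);
translate([0, 374, 0]) cube([30, 30, 414]);
translate([454, 374, 0]) cube([30, 30, 414]);
translate([0, 381, 443]) cube([484, 23, 476]);


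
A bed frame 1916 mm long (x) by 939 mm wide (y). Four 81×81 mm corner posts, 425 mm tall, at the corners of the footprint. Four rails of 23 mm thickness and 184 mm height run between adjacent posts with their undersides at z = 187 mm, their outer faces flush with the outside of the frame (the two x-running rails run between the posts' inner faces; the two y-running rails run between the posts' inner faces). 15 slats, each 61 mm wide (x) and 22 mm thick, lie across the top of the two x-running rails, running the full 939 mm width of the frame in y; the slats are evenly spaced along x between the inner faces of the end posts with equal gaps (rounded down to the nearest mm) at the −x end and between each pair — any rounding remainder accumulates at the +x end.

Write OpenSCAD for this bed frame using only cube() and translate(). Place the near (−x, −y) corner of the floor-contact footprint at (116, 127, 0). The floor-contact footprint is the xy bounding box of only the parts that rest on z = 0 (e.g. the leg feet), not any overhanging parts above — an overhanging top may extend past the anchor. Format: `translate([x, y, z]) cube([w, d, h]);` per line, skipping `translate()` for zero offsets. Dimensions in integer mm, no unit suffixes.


// slat z = rail_z + rail_h = 187 + 184 = 371
// slat gap = ⌊(1754 − 15·61) / 16⌋ = 52
translate([116, 127, 0]) cube([81, 81, 425]);
translate([116, 985, 0]) cube([81, 81, 425]);
translate([1951, 127, 0]) cube([81, 81, 425]);
translate([1951, 985, 0]) cube([81, 81, 425]);
translate([197, 127, 187]) cube([1754, 23, 184]);
translate([197, 1043, 187]) cube([1754, 23, 184]);
translate([116, 208, 187]) cube([23, 777, 184]);
translate([2009, 208, 187]) cube([23, 777, 184]);
translate([249, 127, 371]) cube([61, 939, 22]);
translate([362, 127, 371]) cube([61, 939, 22]);
translate([475, 127, 371]) cube([61, 939, 22]);
translate([588, 127, 371]) cube([61, 939, 22]);
translate([701, 127, 371]) cube([61, 939, 22]);
translate([814, 127, 371]) cube([61, 939, 22]);
translate([927, 127, 371]) cube([61, 939, 22]);
translate([1040, 127, 371]) cube([61, 939, 22]);
translate([1153, 127, 371]) cube([61, 939, 22]);
translate([1266, 127, 371]) cube([61, 939, 22]);
translate([1379, 127, 371]) cube([61, 939, 22]);
translate([1492, 127, 371]) cube([61, 939, 22]);
translate([1605, 127, 371]) cube([61, 939, 22]);
translate([1718, 127, 371]) cube([61, 939, 22]);
translate([1831, 127, 371]) cube([61, 939, 22]);


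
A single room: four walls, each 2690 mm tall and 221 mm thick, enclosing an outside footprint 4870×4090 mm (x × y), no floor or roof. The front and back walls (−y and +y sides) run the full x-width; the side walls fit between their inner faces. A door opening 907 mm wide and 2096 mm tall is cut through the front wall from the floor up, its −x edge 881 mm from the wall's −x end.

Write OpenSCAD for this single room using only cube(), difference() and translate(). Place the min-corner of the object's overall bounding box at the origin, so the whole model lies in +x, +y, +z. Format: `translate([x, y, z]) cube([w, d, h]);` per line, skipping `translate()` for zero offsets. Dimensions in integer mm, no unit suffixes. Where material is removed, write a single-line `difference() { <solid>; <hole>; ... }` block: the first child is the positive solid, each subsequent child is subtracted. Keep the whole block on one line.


difference() { cube([4870, 221, 2690]); translate([881, 0, 0]) cube([907, 221, 2096]); }
translate([0, 3869, 0]) cube([4870, 221, 2690]);
translate([0, 221, 0]) cube([221, 3648, 2690]);
translate([4649, 221, 0]) cube([221, 3648, 2690]);


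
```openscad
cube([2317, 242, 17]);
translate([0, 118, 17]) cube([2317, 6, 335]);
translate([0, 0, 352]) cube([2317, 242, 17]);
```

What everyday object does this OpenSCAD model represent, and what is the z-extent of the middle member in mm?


An I-beam. The web height is 335 mm.

Two wide flanges with a thin centred web — an I-beam. Overall 369 mm minus two 17 mm flanges gives a web of 369 − 2·17 = 335 mm.


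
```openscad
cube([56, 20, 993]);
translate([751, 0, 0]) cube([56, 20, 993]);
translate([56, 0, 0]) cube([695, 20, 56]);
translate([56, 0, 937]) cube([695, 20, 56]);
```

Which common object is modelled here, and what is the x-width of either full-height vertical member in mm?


A picture frame. The border width is 56 mm.

Four thin pieces enclosing a rectangular opening — a picture frame. The two full-height stiles are 993 mm tall; the top rail sits at z = 937 and is 56 mm tall, so the border above the opening is 993 − 937 = 56 mm, matching the stile x-width.


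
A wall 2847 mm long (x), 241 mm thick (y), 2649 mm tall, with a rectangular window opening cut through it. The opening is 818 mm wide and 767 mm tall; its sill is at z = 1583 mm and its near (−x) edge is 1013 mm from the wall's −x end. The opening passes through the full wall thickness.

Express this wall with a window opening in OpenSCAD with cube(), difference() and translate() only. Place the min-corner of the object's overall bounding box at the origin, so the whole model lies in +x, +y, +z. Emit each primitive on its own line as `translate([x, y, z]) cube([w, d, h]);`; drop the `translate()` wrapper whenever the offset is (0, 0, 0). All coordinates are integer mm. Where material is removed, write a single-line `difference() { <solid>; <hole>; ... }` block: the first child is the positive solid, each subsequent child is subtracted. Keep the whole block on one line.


difference() { cube([2847, 241, 2649]); translate([1013, 0, 1583]) cube([818, 241, 767]); }


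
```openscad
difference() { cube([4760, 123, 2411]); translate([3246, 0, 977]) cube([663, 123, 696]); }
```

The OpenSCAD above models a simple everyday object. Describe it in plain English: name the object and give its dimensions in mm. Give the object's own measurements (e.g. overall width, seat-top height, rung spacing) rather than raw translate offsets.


A wall 4760 mm long (x), 123 mm thick (y), 2411 mm tall, with a rectangular window opening cut through it. The opening is 663 mm wide and 696 mm tall; its sill is at z = 977 mm and its near (−x) edge is 3246 mm from the wall's −x end. The opening passes through the full wall thickness.


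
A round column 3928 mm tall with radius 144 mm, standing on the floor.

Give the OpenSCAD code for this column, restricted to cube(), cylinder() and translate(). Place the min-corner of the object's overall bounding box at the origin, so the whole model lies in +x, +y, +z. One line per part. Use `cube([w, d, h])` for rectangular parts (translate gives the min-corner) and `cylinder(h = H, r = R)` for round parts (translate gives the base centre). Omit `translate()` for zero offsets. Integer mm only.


translate([144, 144, 0]) cylinder(h = 3928, r = 144);


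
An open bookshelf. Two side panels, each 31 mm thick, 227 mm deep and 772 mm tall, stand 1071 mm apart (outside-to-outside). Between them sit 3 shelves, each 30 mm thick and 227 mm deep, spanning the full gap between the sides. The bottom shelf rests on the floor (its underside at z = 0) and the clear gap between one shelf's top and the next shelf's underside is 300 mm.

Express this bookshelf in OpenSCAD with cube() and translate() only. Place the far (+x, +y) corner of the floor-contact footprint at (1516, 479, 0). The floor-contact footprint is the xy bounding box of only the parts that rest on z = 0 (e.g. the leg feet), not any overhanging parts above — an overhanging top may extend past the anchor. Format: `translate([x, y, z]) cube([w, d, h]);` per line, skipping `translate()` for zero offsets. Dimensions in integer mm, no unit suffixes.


translate([445, 252, 0]) cube([31, 227, 772]);
translate([1485, 252, 0]) cube([31, 227, 772]);
translate([476, 252, 0]) cube([1009, 227, 30]);
translate([476, 252, 330]) cube([1009, 227, 30]);
translate([476, 252, 660]) cube([1009, 227, 30]);


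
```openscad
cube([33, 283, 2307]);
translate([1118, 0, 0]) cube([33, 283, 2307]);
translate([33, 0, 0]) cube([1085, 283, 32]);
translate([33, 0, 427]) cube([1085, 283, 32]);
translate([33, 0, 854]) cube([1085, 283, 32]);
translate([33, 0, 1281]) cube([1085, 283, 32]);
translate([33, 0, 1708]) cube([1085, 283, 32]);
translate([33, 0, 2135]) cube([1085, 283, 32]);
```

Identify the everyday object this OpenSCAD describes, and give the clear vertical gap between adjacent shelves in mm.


A bookshelf. The clear shelf gap is 395 mm.

Two tall side panels with 6 horizontal boards between them — a bookshelf. The first two shelf undersides are at z = 0 and z = 427; with shelf thickness 32, the clear gap is 427 − 0 − 32 = 395 mm.


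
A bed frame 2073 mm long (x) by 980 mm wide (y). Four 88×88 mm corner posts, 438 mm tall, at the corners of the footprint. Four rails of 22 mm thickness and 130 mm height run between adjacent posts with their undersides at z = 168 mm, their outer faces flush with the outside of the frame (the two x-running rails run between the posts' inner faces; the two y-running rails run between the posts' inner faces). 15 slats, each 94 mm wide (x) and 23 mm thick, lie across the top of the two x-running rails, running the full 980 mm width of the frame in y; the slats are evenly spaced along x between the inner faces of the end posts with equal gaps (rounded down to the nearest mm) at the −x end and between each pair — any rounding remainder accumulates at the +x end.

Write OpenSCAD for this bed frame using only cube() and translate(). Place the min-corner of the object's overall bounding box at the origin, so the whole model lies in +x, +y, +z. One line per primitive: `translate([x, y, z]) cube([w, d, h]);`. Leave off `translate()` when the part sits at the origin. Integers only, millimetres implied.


cube([88, 88, 438]);
translate([0, 892, 0]) cube([88, 88, 438]);
translate([1985, 0, 0]) cube([88, 88, 438]);
translate([1985, 892, 0]) cube([88, 88, 438]);
translate([88, 0, 168]) cube([1897, 22, 130]);
translate([88, 958, 168]) cube([1897, 22, 130]);
translate([0, 88, 168]) cube([22, 804, 130]);
translate([2051, 88, 168]) cube([22, 804, 130]);
translate([118, 0, 298]) cube([94, 980, 23]);
translate([242, 0, 298]) cube([94, 980, 23]);
translate([366, 0, 298]) cube([94, 980, 23]);
translate([490, 0, 298]) cube([94, 980, 23]);
translate([614, 0, 298]) cube([94, 980, 23]);
translate([738, 0, 298]) cube([94, 980, 23]);
translate([862, 0, 298]) cube([94, 980, 23]);
translate([986, 0, 298]) cube([94, 980, 23]);
translate([1110, 0, 298]) cube([94, 980, 23]);
translate([1234, 0, 298]) cube([94, 980, 23]);
translate([1358, 0, 298]) cube([94, 980, 23]);
translate([1482, 0, 298]) cube([94, 980, 23]);
translate([1606, 0, 298]) cube([94, 980, 23]);
translate([1730, 0, 298]) cube([94, 980, 23]);
translate([1854, 0, 298]) cube([94, 980, 23]);
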